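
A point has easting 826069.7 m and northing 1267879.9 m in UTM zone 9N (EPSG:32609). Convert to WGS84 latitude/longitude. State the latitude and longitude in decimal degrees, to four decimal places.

Zone 9N: λ₀ = -129°, k₀ = 0.9996, false easting 500000 m.
Meridian distance M = (N − FN)/k₀ = 1268387.3 m.
Inverse transverse Mercator on WGS84 gives φ = 11.45409992°, λ = -126.01180002°.

lat 11.4541°, lon -126.0118°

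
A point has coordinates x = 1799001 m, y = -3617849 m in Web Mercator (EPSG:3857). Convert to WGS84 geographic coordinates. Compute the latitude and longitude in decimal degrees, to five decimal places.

lat -30.88520°, lon 16.16070°

R = 6378137 m. λ = x/R = 16.16070094°.
φ = 2·arctan(exp(y/R)) − 90° = 2·arctan(0.56710) − 90° = -30.88519896°.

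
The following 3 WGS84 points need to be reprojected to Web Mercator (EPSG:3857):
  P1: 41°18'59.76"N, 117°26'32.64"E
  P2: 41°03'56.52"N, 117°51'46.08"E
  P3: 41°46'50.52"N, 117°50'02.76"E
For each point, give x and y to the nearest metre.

P1: x 13073628 m, y 5059153 m; P2: x 13120427 m, y 5022037 m; P3: x 13117232 m, y 5128186 m

Web Mercator: x = R·λ, y = R·ln tan(π/4+φ/2), R = 6378137 m.
P1 (41.3166°, 117.4424°) → (13073628.166, 5059152.847) m.
P2 (41.0657°, 117.8628°) → (13120426.879, 5022037.234) m.
P3 (41.7807°, 117.8341°) → (13117232.010, 5128185.764) m.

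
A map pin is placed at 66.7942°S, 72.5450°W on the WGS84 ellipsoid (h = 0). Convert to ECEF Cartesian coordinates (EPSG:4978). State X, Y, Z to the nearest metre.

WGS84: a = 6378137 m, e² = 0.006694380; N(φ) = a/√(1−e²sin²φ) = 6396247.990 m.
X = (N+h)·cosφ·cosλ = 755994.345 m; Y = (N+h)·cosφ·sinλ = -2404290.496 m; Z = (N(1−e²)+h)·sinφ = -5839407.794 m.

X 755994 m, Y -2404290 m, Z -5839408 m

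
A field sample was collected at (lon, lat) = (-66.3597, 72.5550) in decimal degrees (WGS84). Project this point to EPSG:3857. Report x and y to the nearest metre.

x -7387128 m, y 11956160 m

Web Mercator is spherical with R = a = 6378137 m.
x = R·λ = 6378137 × -1.158195256 = -7387128.013 m.
y = R·ln tan(π/4 + φ/2) = 6378137 × 1.874553719 = 11956160.434 m.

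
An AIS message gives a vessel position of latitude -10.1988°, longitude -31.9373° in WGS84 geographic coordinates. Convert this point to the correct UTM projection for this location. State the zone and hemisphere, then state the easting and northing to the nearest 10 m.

Longitude -31.9373° lies in the 6° band [-36°, -30°), giving zone 25; latitude is south of the equator, so 25S.
Zone 25 central meridian λ₀ = 6×25 − 183 = -33°; Δλ = +1.0627°.
Transverse Mercator on WGS84 with k₀ = 0.9996 gives E = 616401.955 m, N = 8872416.194 m.

Zone 25S: E 616400 m, N 8872420 m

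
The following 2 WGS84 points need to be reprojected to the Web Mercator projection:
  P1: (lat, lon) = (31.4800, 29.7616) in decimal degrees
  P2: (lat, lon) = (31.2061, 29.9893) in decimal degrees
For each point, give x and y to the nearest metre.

Web Mercator: x = R·λ, y = R·ln tan(π/4+φ/2), R = 6378137 m.
P1 (31.4800°, 29.7616°) → (3313046.157, 3695244.438) m.
P2 (31.2061°, 29.9893°) → (3338393.605, 3659544.177) m.

P1: x 3313046 m, y 3695244 m; P2: x 3338394 m, y 3659544 m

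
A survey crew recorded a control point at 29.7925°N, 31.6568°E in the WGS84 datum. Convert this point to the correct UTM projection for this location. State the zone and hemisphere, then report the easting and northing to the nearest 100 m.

Zone 36N: E 370200 m, N 3296500 m

Longitude 31.6568° lies in the 6° band [30°, 36°), giving zone 36; latitude is north of the equator, so 36N.
Zone 36 central meridian λ₀ = 6×36 − 183 = 33°; Δλ = -1.3432°.
Transverse Mercator on WGS84 with k₀ = 0.9996 gives E = 370176.742 m, N = 3296549.214 m.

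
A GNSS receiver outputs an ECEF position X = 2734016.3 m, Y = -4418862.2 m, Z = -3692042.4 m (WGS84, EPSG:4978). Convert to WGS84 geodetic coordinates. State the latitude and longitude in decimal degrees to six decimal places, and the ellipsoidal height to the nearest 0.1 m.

lat -35.576300°, lon -58.254300°, h 3413.2 m

λ = atan2(Y, X) = -58.25429997°; p = √(X²+Y²) = 5196266.8 m.
Bowring's method on WGS84 (a = 6378137 m, b = 6356752.314 m) gives φ = -35.57630023°, h = 3413.218 m.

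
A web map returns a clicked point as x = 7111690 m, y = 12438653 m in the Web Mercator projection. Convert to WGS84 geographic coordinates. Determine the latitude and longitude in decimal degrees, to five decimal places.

R = 6378137 m. λ = x/R = 63.88539823°.
φ = 2·arctan(exp(y/R)) − 90° = 2·arctan(7.03010) − 90° = 73.80850066°.

lat 73.80850°, lon 63.88540°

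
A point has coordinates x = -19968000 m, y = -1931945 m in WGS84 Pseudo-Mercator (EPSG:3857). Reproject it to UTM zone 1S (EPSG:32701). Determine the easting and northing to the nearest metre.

E 247202 m, N 8108339 m

Web Mercator inverse (R = 6378137 m) → φ = -17.09550309°, λ = -179.37559593°.
UTM 1S forward: E = 247201.980 m, N = 8108338.654 m.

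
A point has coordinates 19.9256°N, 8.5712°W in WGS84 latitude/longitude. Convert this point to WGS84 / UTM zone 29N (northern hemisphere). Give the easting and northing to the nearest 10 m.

E 544880 m, N 2203310 m

Zone 29 central meridian λ₀ = 6×29 − 183 = -9°; Δλ = +0.4288°.
Transverse Mercator on WGS84 with k₀ = 0.9996 gives E = 544876.082 m, N = 2203305.467 m.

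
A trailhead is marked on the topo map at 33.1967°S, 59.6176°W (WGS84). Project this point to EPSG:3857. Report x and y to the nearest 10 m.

x -6636600 m, y -3921440 m

Web Mercator is spherical with R = a = 6378137 m.
x = R·λ = 6378137 × -1.040523412 = -6636600.874 m.
y = R·ln tan(π/4 + φ/2) = 6378137 × -0.614825583 = -3921441.797 m.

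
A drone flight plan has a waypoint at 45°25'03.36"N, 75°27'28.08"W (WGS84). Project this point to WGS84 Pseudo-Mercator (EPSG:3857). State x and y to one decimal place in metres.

Web Mercator is spherical with R = a = 6378137 m.
x = R·λ = 6378137 × -1.316987056 = -8399923.872 m.
y = R·ln tan(π/4 + φ/2) = 6378137 × 0.891718914 = 5687505.400 m.

x -8399923.9 m, y 5687505.4 m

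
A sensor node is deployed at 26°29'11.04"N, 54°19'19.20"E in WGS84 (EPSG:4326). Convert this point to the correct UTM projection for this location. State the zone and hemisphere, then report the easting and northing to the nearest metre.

Zone 40N: E 233046 m, N 2932335 m

Longitude 54.3220° lies in the 6° band [54°, 60°), giving zone 40; latitude is north of the equator, so 40N.
Zone 40 central meridian λ₀ = 6×40 − 183 = 57°; Δλ = -2.6780°.
Transverse Mercator on WGS84 with k₀ = 0.9996 gives E = 233046.370 m, N = 2932335.084 m.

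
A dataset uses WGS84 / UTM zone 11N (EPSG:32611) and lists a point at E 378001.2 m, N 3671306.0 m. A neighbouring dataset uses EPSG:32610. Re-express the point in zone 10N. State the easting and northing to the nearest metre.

UTM 11N → geographic: φ = 33.17370039°, λ = -118.30849970°.
UTM 10N (λ₀ = -123°) forward: E = 937597.132 m, N = 3680360.046 m.

E 937597 m, N 3680360 m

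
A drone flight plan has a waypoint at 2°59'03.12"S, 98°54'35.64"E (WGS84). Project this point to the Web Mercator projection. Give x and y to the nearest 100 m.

x 11010600 m, y -332300 m

Web Mercator is spherical with R = a = 6378137 m.
x = R·λ = 6378137 × 1.726303418 = 11010599.702 m.
y = R·ln tan(π/4 + φ/2) = 6378137 × -0.052107680 = -332349.922 m.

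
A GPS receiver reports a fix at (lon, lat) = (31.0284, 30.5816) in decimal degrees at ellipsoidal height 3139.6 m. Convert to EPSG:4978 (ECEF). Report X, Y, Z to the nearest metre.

X 4711678 m, Y 2834241 m, Z 3227643 m

WGS84: a = 6378137 m, e² = 0.006694380; N(φ) = a/√(1−e²sin²φ) = 6383670.163 m.
X = (N+h)·cosφ·cosλ = 4711678.157 m; Y = (N+h)·cosφ·sinλ = 2834241.433 m; Z = (N(1−e²)+h)·sinφ = 3227643.154 m.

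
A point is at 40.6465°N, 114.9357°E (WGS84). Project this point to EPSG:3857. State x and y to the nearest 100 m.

x 12794600 m, y 4960300 m

Web Mercator is spherical with R = a = 6378137 m.
x = R·λ = 6378137 × 2.006006393 = 12794583.598 m.
y = R·ln tan(π/4 + φ/2) = 6378137 × 0.777709775 = 4960339.492 m.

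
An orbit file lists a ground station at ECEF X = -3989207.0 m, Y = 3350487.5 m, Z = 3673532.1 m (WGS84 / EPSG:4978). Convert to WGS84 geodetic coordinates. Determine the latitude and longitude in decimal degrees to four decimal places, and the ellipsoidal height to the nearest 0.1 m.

λ = atan2(Y, X) = 139.97349986°; p = √(X²+Y²) = 5209562.3 m.
Bowring's method on WGS84 (a = 6378137 m, b = 6356752.314 m) gives φ = 35.37100055°, h = 3498.787 m.

lat 35.3710°, lon 139.9735°, h 3498.8 m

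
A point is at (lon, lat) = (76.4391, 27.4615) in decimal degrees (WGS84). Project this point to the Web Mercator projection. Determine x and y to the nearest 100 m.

Web Mercator is spherical with R = a = 6378137 m.
x = R·λ = 6378137 × 1.334113972 = 8509161.689 m.
y = R·ln tan(π/4 + φ/2) = 6378137 × 0.498774069 = 3181249.344 m.

x 8509200 m, y 3181200 m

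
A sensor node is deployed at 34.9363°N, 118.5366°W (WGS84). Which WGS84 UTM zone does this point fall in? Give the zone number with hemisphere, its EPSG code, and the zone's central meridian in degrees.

UTM zone = ⌊(λ + 180)/6⌋ + 1; -118.5366° ∈ [-120°, -114°) → zone 11.
Hemisphere: N (φ ≥ 0).
Central meridian λ₀ = 6×11 − 183 = -117°.
EPSG code: 32611.

Zone 11N (EPSG:32611), central meridian -117°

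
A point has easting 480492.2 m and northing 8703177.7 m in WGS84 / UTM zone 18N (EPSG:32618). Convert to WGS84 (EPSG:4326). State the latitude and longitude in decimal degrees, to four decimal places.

lat 78.4002°, lon -75.8691°

Zone 18N: λ₀ = -75°, k₀ = 0.9996, false easting 500000 m.
Meridian distance M = (N − FN)/k₀ = 8706660.4 m.
Inverse transverse Mercator on WGS84 gives φ = 78.40020012°, λ = -75.86910001°.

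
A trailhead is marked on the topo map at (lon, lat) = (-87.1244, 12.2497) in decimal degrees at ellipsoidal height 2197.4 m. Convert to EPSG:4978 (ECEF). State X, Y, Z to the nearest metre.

X 312846 m, Y -6228155 m, Z 1344875 m

WGS84: a = 6378137 m, e² = 0.006694380; N(φ) = a/√(1−e²sin²φ) = 6379098.282 m.
X = (N+h)·cosφ·cosλ = 312845.669 m; Y = (N+h)·cosφ·sinλ = -6228155.424 m; Z = (N(1−e²)+h)·sinφ = 1344875.172 m.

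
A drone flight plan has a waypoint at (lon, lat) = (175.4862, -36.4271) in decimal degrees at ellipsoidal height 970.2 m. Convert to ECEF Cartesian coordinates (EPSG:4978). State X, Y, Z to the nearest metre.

X -5122842 m, Y 404418 m, Z -3767005 m

WGS84: a = 6378137 m, e² = 0.006694380; N(φ) = a/√(1−e²sin²φ) = 6385677.907 m.
X = (N+h)·cosφ·cosλ = -5122841.880 m; Y = (N+h)·cosφ·sinλ = 404417.930 m; Z = (N(1−e²)+h)·sinφ = -3767004.761 m.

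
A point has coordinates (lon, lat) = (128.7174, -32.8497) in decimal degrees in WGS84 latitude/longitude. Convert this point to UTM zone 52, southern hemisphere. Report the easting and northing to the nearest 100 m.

E 473600 m, N 6365300 m

Zone 52 central meridian λ₀ = 6×52 − 183 = 129°; Δλ = -0.2826°.
Transverse Mercator on WGS84 with k₀ = 0.9996 gives E = 473555.972 m, N = 6365339.752 m.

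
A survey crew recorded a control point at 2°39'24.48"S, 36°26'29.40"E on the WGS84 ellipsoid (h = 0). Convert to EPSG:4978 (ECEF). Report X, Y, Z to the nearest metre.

WGS84: a = 6378137 m, e² = 0.006694380; N(φ) = a/√(1−e²sin²φ) = 6378182.871 m.
X = (N+h)·cosφ·cosλ = 5125501.726 m; Y = (N+h)·cosφ·sinλ = 3784579.237 m; Z = (N(1−e²)+h)·sinφ = -293670.582 m.

X 5125502 m, Y 3784579 m, Z -293671 m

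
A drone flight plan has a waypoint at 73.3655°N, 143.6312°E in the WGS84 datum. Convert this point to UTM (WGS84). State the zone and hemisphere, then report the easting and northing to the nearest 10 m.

Zone 54N: E 584050 m, N 8143100 m

Longitude 143.6312° lies in the 6° band [138°, 144°), giving zone 54; latitude is north of the equator, so 54N.
Zone 54 central meridian λ₀ = 6×54 − 183 = 141°; Δλ = +2.6312°.
Transverse Mercator on WGS84 with k₀ = 0.9996 gives E = 584048.724 m, N = 8143102.612 m.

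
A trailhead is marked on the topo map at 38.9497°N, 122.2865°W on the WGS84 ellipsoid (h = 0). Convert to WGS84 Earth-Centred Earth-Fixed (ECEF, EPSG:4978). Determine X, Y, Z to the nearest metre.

X -2653053 m, Y -4198905 m, Z 3987976 m

WGS84: a = 6378137 m, e² = 0.006694380; N(φ) = a/√(1−e²sin²φ) = 6386590.529 m.
X = (N+h)·cosφ·cosλ = -2653053.135 m; Y = (N+h)·cosφ·sinλ = -4198905.167 m; Z = (N(1−e²)+h)·sinφ = 3987975.855 m.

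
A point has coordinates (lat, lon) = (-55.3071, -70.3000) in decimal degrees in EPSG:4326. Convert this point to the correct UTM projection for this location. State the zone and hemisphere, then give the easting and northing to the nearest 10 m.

Zone 19S: E 417480 m, N 3870260 m

Longitude -70.3000° lies in the 6° band [-72°, -66°), giving zone 19; latitude is south of the equator, so 19S.
Zone 19 central meridian λ₀ = 6×19 − 183 = -69°; Δλ = -1.3000°.
Transverse Mercator on WGS84 with k₀ = 0.9996 gives E = 417479.755 m, N = 3870264.150 m.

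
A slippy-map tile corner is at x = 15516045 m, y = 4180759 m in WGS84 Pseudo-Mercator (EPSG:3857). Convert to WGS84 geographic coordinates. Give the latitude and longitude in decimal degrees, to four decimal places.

lat 35.1241°, lon 139.3830°

R = 6378137 m. λ = x/R = 139.38300373°.
φ = 2·arctan(exp(y/R)) − 90° = 2·arctan(1.92607) − 90° = 35.12410255°.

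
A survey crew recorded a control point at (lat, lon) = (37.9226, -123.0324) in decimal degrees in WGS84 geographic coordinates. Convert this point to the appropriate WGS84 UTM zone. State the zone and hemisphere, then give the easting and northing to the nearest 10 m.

Zone 10N: E 497150 m, N 4197230 m

Longitude -123.0324° lies in the 6° band [-126°, -120°), giving zone 10; latitude is north of the equator, so 10N.
Zone 10 central meridian λ₀ = 6×10 − 183 = -123°; Δλ = -0.0324°.
Transverse Mercator on WGS84 with k₀ = 0.9996 gives E = 497152.379 m, N = 4197227.881 m.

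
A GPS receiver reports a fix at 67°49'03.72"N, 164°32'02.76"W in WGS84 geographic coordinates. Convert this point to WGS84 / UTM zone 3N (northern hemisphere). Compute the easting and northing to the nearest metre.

E 519630 m, N 7522614 m

Zone 3 central meridian λ₀ = 6×3 − 183 = -165°; Δλ = +0.4659°.
Transverse Mercator on WGS84 with k₀ = 0.9996 gives E = 519629.838 m, N = 7522613.601 m.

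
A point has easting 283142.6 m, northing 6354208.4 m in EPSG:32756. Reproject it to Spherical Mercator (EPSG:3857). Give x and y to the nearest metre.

x 16773699 m, y -3885870 m

Unproject from UTM 56S (λ₀ = 153°) → φ = -32.92890044°, λ = 150.68069959°.
Web Mercator (R = 6378137 m): x = 16773698.751 m, y = -3885870.484 m.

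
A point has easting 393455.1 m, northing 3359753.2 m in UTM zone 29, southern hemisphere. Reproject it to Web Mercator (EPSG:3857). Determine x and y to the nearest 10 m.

Unproject from UTM 29S (λ₀ = -9°) → φ = -59.88600007°, λ = -10.90379923°.
Web Mercator (R = 6378137 m): x = -1213805.378 m, y = -8374400.679 m.

x -1213810 m, y -8374400 m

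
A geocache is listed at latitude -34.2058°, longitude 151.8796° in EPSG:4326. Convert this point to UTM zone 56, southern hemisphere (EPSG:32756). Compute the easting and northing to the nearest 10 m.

E 396780 m, N 6214460 m

Zone 56 central meridian λ₀ = 6×56 − 183 = 153°; Δλ = -1.1204°.
Transverse Mercator on WGS84 with k₀ = 0.9996 gives E = 396781.235 m, N = 6214457.559 m.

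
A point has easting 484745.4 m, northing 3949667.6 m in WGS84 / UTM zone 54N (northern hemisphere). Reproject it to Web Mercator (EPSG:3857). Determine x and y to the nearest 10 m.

x 15677280 m, y 4258160 m

Unproject from UTM 54N (λ₀ = 141°) → φ = 35.69079971°, λ = 140.83140022°.
Web Mercator (R = 6378137 m): x = 15677279.760 m, y = 4258158.872 m.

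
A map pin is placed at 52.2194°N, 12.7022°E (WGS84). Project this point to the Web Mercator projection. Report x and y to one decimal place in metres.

Web Mercator is spherical with R = a = 6378137 m.
x = R·λ = 6378137 × 0.221695212 = 1414002.436 m.
y = R·ln tan(π/4 + φ/2) = 6378137 × 1.072396755 = 6839893.421 m.

x 1414002.4 m, y 6839893.4 m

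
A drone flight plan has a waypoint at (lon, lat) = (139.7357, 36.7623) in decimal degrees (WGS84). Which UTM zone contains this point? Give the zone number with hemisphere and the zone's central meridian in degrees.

Zone 54N, central meridian 141°

UTM zone = ⌊(λ + 180)/6⌋ + 1; 139.7357° ∈ [138°, 144°) → zone 54.
Hemisphere: N (φ ≥ 0).
Central meridian λ₀ = 6×54 − 183 = 141°.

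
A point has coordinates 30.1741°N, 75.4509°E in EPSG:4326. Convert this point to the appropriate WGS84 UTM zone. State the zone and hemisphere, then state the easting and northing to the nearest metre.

Longitude 75.4509° lies in the 6° band [72°, 78°), giving zone 43; latitude is north of the equator, so 43N.
Zone 43 central meridian λ₀ = 6×43 − 183 = 75°; Δλ = +0.4509°.
Transverse Mercator on WGS84 with k₀ = 0.9996 gives E = 543412.374 m, N = 3338163.159 m.

Zone 43N: E 543412 m, N 3338163 m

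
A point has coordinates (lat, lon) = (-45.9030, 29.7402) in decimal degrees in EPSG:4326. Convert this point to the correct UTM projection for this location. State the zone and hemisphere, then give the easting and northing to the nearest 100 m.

Zone 35S: E 712500 m, N 4913100 m

Longitude 29.7402° lies in the 6° band [24°, 30°), giving zone 35; latitude is south of the equator, so 35S.
Zone 35 central meridian λ₀ = 6×35 − 183 = 27°; Δλ = +2.7402°.
Transverse Mercator on WGS84 with k₀ = 0.9996 gives E = 712548.037 m, N = 4913078.263 m.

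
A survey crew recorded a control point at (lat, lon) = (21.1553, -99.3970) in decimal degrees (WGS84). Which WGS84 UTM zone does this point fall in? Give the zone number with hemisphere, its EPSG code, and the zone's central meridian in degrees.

Zone 14N (EPSG:32614), central meridian -99°

UTM zone = ⌊(λ + 180)/6⌋ + 1; -99.3970° ∈ [-102°, -96°) → zone 14.
Hemisphere: N (φ ≥ 0).
Central meridian λ₀ = 6×14 − 183 = -99°.
EPSG code: 32614.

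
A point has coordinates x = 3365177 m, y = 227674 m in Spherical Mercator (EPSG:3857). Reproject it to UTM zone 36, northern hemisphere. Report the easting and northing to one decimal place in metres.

Web Mercator inverse (R = 6378137 m) → φ = 2.04479614°, λ = 30.22989933°.
UTM 36N forward: E = 191831.535 m, N = 226278.339 m.

E 191831.5 m, N 226278.3 m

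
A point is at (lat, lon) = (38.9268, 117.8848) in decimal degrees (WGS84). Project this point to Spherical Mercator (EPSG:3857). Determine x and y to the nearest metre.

x 13122876 m, y 4711192 m

Web Mercator is spherical with R = a = 6378137 m.
x = R·λ = 6378137 × 2.057477898 = 13122875.908 m.
y = R·ln tan(π/4 + φ/2) = 6378137 × 0.738646993 = 4711191.718 m.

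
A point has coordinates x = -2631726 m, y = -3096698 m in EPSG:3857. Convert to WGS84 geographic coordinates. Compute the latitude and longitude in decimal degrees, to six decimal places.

R = 6378137 m. λ = x/R = -23.64119689°.
φ = 2·arctan(exp(y/R)) − 90° = 2·arctan(0.61538) − 90° = -26.78549781°.

lat -26.785498°, lon -23.641197°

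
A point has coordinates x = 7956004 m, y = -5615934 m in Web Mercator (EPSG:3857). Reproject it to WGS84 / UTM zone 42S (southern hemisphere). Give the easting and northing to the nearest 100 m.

E 694800 m, N 5018000 m

Web Mercator inverse (R = 6378137 m) → φ = -44.96449703°, λ = 71.46999994°.
UTM 42S forward: E = 694794.122 m, N = 5018025.467 m.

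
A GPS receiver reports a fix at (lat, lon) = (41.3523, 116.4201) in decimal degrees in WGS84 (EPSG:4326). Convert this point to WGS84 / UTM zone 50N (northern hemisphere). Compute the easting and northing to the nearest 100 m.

Zone 50 central meridian λ₀ = 6×50 − 183 = 117°; Δλ = -0.5799°.
Transverse Mercator on WGS84 with k₀ = 0.9996 gives E = 451490.025 m, N = 4578029.098 m.

E 451500 m, N 4578000 m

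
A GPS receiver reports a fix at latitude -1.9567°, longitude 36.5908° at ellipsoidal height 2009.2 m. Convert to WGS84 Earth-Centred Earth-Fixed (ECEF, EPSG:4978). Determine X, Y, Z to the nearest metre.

WGS84: a = 6378137 m, e² = 0.006694380; N(φ) = a/√(1−e²sin²φ) = 6378161.889 m.
X = (N+h)·cosφ·cosλ = 5119736.614 m; Y = (N+h)·cosφ·sinλ = 3800976.621 m; Z = (N(1−e²)+h)·sinφ = -216388.078 m.

X 5119737 m, Y 3800977 m, Z -216388 m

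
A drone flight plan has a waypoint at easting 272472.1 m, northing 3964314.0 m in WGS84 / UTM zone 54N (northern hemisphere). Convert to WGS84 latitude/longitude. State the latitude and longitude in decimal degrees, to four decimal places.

lat 35.7966°, lon 138.4822°

Zone 54N: λ₀ = 141°, k₀ = 0.9996, false easting 500000 m.
Meridian distance M = (N − FN)/k₀ = 3965900.4 m.
Inverse transverse Mercator on WGS84 gives φ = 35.79659999°, λ = 138.48220033°.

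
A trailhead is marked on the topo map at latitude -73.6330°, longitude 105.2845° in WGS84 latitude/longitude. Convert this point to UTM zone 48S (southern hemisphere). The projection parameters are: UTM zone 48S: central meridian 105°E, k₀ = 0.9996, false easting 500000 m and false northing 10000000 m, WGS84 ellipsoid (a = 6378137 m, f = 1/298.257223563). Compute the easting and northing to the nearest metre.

Zone 48 central meridian λ₀ = 6×48 − 183 = 105°; Δλ = +0.2845°.
Transverse Mercator on WGS84 with k₀ = 0.9996 gives E = 508948.381 m, N = 1828883.726 m.

E 508948 m, N 1828884 m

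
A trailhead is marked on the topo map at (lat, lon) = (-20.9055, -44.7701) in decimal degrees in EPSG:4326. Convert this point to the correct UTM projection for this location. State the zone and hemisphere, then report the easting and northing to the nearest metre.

Zone 23S: E 523908 m, N 7688294 m

Longitude -44.7701° lies in the 6° band [-48°, -42°), giving zone 23; latitude is south of the equator, so 23S.
Zone 23 central meridian λ₀ = 6×23 − 183 = -45°; Δλ = +0.2299°.
Transverse Mercator on WGS84 with k₀ = 0.9996 gives E = 523908.289 m, N = 7688293.762 m.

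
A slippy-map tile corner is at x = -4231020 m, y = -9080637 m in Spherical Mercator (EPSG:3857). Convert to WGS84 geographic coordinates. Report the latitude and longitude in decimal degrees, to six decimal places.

R = 6378137 m. λ = x/R = -38.00789933°.
φ = 2·arctan(exp(y/R)) − 90° = 2·arctan(0.24082) − 90° = -62.91989961°.

lat -62.919900°, lon -38.007899°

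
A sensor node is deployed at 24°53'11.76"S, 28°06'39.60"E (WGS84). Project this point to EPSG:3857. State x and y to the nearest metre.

Web Mercator is spherical with R = a = 6378137 m.
x = R·λ = 6378137 × 0.490629506 = 3129302.206 m.
y = R·ln tan(π/4 + φ/2) = 6378137 × -0.448692526 = -2861822.404 m.

x 3129302 m, y -2861822 m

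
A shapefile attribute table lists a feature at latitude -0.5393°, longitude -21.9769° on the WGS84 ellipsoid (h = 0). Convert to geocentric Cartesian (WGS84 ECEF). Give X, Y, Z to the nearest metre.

WGS84: a = 6378137 m, e² = 0.006694380; N(φ) = a/√(1−e²sin²φ) = 6378138.891 m.
X = (N+h)·cosφ·cosλ = 5914408.208 m; Y = (N+h)·cosφ·sinλ = -2386802.718 m; Z = (N(1−e²)+h)·sinφ = -59631.844 m.

X 5914408 m, Y -2386803 m, Z -59632 m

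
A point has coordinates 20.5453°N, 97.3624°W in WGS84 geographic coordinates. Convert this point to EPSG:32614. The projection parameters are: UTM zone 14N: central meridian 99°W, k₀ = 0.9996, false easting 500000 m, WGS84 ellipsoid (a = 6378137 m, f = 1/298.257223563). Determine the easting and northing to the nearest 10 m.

E 670720 m, N 2272680 m

Zone 14 central meridian λ₀ = 6×14 − 183 = -99°; Δλ = +1.6376°.
Transverse Mercator on WGS84 with k₀ = 0.9996 gives E = 670721.558 m, N = 2272682.462 m.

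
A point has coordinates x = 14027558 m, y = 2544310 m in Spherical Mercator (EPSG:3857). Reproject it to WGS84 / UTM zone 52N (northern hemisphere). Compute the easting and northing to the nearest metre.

Web Mercator inverse (R = 6378137 m) → φ = 22.27280167°, λ = 126.01169750°.
UTM 52N forward: E = 192038.137 m, N = 2466068.558 m.

E 192038 m, N 2466069 m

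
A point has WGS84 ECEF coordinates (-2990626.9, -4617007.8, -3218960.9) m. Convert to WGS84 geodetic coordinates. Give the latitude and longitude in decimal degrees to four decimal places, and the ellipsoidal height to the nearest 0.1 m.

λ = atan2(Y, X) = -122.93279953°; p = √(X²+Y²) = 5500964.5 m.
Bowring's method on WGS84 (a = 6378137 m, b = 6356752.314 m) gives φ = -30.50260019°, h = 902.295 m.

lat -30.5026°, lon -122.9328°, h 902.3 m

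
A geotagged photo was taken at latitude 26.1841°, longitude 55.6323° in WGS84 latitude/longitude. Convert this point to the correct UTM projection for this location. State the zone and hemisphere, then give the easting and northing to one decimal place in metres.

Zone 40N: E 363329.8 m, N 2896791.9 m

Longitude 55.6323° lies in the 6° band [54°, 60°), giving zone 40; latitude is north of the equator, so 40N.
Zone 40 central meridian λ₀ = 6×40 − 183 = 57°; Δλ = -1.3677°.
Transverse Mercator on WGS84 with k₀ = 0.9996 gives E = 363329.843 m, N = 2896791.886 m.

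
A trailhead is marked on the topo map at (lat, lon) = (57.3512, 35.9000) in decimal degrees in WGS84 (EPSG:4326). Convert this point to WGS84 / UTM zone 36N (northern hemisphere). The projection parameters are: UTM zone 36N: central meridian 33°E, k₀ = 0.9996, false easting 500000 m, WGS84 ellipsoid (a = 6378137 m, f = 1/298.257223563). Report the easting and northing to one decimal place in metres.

Zone 36 central meridian λ₀ = 6×36 − 183 = 33°; Δλ = +2.9000°.
Transverse Mercator on WGS84 with k₀ = 0.9996 gives E = 674474.884 m, N = 6360200.034 m.

E 674474.9 m, N 6360200.0 m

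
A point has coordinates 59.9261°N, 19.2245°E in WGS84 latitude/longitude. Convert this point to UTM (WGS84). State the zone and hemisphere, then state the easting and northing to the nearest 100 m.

Zone 34N: E 400800 m, N 6644500 m

Longitude 19.2245° lies in the 6° band [18°, 24°), giving zone 34; latitude is north of the equator, so 34N.
Zone 34 central meridian λ₀ = 6×34 − 183 = 21°; Δλ = -1.7755°.
Transverse Mercator on WGS84 with k₀ = 0.9996 gives E = 400753.844 m, N = 6644512.048 m.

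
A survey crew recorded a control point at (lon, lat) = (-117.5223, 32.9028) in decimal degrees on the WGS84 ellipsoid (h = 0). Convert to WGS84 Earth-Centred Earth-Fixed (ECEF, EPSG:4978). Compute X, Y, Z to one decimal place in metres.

X -2476979.1 m, Y -4753714.4 m, Z 3444912.9 m

WGS84: a = 6378137 m, e² = 0.006694380; N(φ) = a/√(1−e²sin²φ) = 6384446.029 m.
X = (N+h)·cosφ·cosλ = -2476979.118 m; Y = (N+h)·cosφ·sinλ = -4753714.380 m; Z = (N(1−e²)+h)·sinφ = 3444912.940 m.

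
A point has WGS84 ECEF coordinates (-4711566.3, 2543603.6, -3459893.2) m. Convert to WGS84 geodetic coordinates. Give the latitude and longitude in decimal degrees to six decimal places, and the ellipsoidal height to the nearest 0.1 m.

lat -33.045600°, lon 151.637001°, h 3107.0 m

λ = atan2(Y, X) = 151.63700051°; p = √(X²+Y²) = 5354323.1 m.
Bowring's method on WGS84 (a = 6378137 m, b = 6356752.314 m) gives φ = -33.04559999°, h = 3107.023 m.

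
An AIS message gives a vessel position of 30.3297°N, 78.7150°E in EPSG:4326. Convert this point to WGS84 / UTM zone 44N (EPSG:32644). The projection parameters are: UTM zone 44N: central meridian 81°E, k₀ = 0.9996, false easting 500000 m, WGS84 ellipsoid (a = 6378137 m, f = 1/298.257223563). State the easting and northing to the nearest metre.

E 280320 m, N 3357532 m

Zone 44 central meridian λ₀ = 6×44 − 183 = 81°; Δλ = -2.2850°.
Transverse Mercator on WGS84 with k₀ = 0.9996 gives E = 280320.428 m, N = 3357532.481 m.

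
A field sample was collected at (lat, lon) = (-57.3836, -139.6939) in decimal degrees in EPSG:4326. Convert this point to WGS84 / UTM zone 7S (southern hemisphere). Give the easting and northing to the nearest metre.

E 578522 m, N 3639158 m

Zone 7 central meridian λ₀ = 6×7 − 183 = -141°; Δλ = +1.3061°.
Transverse Mercator on WGS84 with k₀ = 0.9996 gives E = 578521.807 m, N = 3639158.310 m.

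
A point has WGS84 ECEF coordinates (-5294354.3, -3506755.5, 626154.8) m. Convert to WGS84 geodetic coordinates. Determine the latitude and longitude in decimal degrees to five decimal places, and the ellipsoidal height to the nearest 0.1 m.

λ = atan2(Y, X) = -146.48119966°; p = √(X²+Y²) = 6350395.4 m.
Bowring's method on WGS84 (a = 6378137 m, b = 6356752.314 m) gives φ = 5.66890002°, h = 3260.372 m.

lat 5.66890°, lon -146.48120°, h 3260.4 m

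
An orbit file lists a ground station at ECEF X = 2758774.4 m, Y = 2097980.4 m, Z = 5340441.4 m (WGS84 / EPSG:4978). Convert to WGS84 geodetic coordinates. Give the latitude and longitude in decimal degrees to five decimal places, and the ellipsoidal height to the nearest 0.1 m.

λ = atan2(Y, X) = 37.25210016°; p = √(X²+Y²) = 3465884.9 m.
Bowring's method on WGS84 (a = 6378137 m, b = 6356752.314 m) gives φ = 57.19230018°, h = 3459.984 m.

lat 57.19230°, lon 37.25210°, h 3460.0 m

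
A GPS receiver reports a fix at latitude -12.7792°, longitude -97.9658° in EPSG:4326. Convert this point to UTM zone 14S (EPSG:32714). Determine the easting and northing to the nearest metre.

Zone 14 central meridian λ₀ = 6×14 − 183 = -99°; Δλ = +1.0342°.
Transverse Mercator on WGS84 with k₀ = 0.9996 gives E = 612253.909 m, N = 8587057.402 m.

E 612254 m, N 8587057 m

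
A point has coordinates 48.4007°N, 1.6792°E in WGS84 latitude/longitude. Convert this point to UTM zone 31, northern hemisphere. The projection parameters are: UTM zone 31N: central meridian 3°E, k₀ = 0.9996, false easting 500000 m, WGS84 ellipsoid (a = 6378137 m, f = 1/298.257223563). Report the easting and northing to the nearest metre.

E 402241 m, N 5361681 m

Zone 31 central meridian λ₀ = 6×31 − 183 = 3°; Δλ = -1.3208°.
Transverse Mercator on WGS84 with k₀ = 0.9996 gives E = 402240.654 m, N = 5361680.616 m.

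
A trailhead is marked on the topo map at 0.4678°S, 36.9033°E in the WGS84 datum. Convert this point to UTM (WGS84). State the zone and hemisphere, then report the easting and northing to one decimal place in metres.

Longitude 36.9033° lies in the 6° band [36°, 42°), giving zone 37; latitude is south of the equator, so 37S.
Zone 37 central meridian λ₀ = 6×37 − 183 = 39°; Δλ = -2.0967°.
Transverse Mercator on WGS84 with k₀ = 0.9996 gives E = 266645.077 m, N = 9948259.161 m.

Zone 37S: E 266645.1 m, N 9948259.2 m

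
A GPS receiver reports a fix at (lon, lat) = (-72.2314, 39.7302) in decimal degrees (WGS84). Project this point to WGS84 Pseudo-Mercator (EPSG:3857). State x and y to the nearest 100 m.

Web Mercator is spherical with R = a = 6378137 m.
x = R·λ = 6378137 × -1.260675753 = -8040762.667 m.
y = R·ln tan(π/4 + φ/2) = 6378137 × 0.756774712 = 4826812.788 m.

x -8040800 m, y 4826800 m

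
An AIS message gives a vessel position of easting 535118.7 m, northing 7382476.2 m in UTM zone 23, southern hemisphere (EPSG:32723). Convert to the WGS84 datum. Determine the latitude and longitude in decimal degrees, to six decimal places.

Zone 23S: λ₀ = -45°, k₀ = 0.9996, false easting 500000 m, false northing 10000000 m.
Meridian distance M = (N − FN)/k₀ = -2618571.2 m.
Inverse transverse Mercator on WGS84 gives φ = -23.66810042°, λ = -44.65559990°.

lat -23.668100°, lon -44.655600°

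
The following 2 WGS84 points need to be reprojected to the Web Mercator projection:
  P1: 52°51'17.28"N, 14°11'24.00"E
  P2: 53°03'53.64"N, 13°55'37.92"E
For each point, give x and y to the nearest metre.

P1: x 1579624 m, y 6956185 m; P2: x 1550369 m, y 6995012 m

Web Mercator: x = R·λ, y = R·ln tan(π/4+φ/2), R = 6378137 m.
P1 (52.8548°, 14.1900°) → (1579623.574, 6956184.883) m.
P2 (53.0649°, 13.9272°) → (1550368.812, 6995011.698) m.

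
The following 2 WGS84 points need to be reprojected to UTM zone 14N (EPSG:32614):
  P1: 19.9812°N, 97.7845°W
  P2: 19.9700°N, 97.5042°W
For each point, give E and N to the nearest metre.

UTM zone 14N: λ₀ = -99°, k₀ = 0.9996.
P1 (19.9812°, -97.7845°) → (627170.104, 2209861.893) m.
P2 (19.9700°, -97.5042°) → (656511.845, 2208859.366) m.

P1: E 627170 m, N 2209862 m; P2: E 656512 m, N 2208859 m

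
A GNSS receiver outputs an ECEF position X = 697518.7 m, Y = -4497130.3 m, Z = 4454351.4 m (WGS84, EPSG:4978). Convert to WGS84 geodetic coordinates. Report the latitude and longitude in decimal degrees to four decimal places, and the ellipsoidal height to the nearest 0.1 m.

lat 44.5781°, lon -81.1835°, h 395.1 m

λ = atan2(Y, X) = -81.18350037°; p = √(X²+Y²) = 4550902.5 m.
Bowring's method on WGS84 (a = 6378137 m, b = 6356752.314 m) gives φ = 44.57809986°, h = 395.069 m.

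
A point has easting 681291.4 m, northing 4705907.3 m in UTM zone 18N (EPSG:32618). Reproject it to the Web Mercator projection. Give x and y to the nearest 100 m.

Unproject from UTM 18N (λ₀ = -75°) → φ = 42.48429996°, λ = -72.79419996°.
Web Mercator (R = 6378137 m): x = -8103413.273 m, y = 5233803.575 m.

x -8103400 m, y 5233800 m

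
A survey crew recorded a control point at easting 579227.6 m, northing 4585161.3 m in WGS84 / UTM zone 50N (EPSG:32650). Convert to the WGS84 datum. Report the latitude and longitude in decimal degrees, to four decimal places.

Zone 50N: λ₀ = 117°, k₀ = 0.9996, false easting 500000 m.
Meridian distance M = (N − FN)/k₀ = 4586996.1 m.
Inverse transverse Mercator on WGS84 gives φ = 41.41409964°, λ = 117.94799964°.

lat 41.4141°, lon 117.9480°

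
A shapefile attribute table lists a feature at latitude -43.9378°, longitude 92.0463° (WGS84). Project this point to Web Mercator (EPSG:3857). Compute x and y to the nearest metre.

Web Mercator is spherical with R = a = 6378137 m.
x = R·λ = 6378137 × 1.606510999 = 10246547.245 m.
y = R·ln tan(π/4 + φ/2) = 6378137 × -0.855394237 = -5455821.630 m.

x 10246547 m, y -5455822 m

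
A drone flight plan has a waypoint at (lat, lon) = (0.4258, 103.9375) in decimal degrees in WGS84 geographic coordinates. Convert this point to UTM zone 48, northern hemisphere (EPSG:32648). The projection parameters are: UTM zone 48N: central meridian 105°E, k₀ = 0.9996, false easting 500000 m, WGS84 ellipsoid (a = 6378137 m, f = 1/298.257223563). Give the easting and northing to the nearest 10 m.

E 381770 m, N 47070 m

Zone 48 central meridian λ₀ = 6×48 − 183 = 105°; Δλ = -1.0625°.
Transverse Mercator on WGS84 with k₀ = 0.9996 gives E = 381766.773 m, N = 47071.850 m.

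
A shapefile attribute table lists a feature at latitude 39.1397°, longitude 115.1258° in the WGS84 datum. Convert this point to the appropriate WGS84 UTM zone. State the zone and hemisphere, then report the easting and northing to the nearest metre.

Zone 50N: E 338023 m, N 4333952 m

Longitude 115.1258° lies in the 6° band [114°, 120°), giving zone 50; latitude is north of the equator, so 50N.
Zone 50 central meridian λ₀ = 6×50 − 183 = 117°; Δλ = -1.8742°.
Transverse Mercator on WGS84 with k₀ = 0.9996 gives E = 338023.418 m, N = 4333951.973 m.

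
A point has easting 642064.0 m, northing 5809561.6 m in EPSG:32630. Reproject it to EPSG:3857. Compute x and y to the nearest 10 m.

Unproject from UTM 30N (λ₀ = -3°) → φ = 52.41780044°, λ = -0.91100032°.
Web Mercator (R = 6378137 m): x = -101412.091 m, y = 6876024.556 m.

x -101410 m, y 6876020 m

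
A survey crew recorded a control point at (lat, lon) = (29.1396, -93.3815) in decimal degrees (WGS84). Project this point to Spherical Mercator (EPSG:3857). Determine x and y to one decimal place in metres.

Web Mercator is spherical with R = a = 6378137 m.
x = R·λ = 6378137 × -1.629814635 = -10395181.030 m.
y = R·ln tan(π/4 + φ/2) = 6378137 × 0.532040314 = 3393426.014 m.

x -10395181.0 m, y 3393426.0 m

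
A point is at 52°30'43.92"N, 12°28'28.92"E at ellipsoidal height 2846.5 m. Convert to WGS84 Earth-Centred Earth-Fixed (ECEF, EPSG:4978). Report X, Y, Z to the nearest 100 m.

X 3799700 m, Y 840600 m, Z 5039900 m

WGS84: a = 6378137 m, e² = 0.006694380; N(φ) = a/√(1−e²sin²φ) = 6391621.192 m.
X = (N+h)·cosφ·cosλ = 3799749.504 m; Y = (N+h)·cosφ·sinλ = 840624.044 m; Z = (N(1−e²)+h)·sinφ = 5039949.561 m.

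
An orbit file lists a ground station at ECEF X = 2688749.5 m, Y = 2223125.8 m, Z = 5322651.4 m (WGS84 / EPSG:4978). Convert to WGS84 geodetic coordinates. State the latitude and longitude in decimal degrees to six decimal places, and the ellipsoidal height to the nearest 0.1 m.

lat 56.932900°, lon 39.584800°, h 984.0 m

λ = atan2(Y, X) = 39.58479962°; p = √(X²+Y²) = 3488790.9 m.
Bowring's method on WGS84 (a = 6378137 m, b = 6356752.314 m) gives φ = 56.93290014°, h = 983.991 m.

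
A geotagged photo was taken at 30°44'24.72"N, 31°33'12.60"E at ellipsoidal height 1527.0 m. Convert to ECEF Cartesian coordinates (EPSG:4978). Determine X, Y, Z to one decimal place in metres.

X 4676679.9 m, Y 2871883.3 m, Z 3241951.2 m

WGS84: a = 6378137 m, e² = 0.006694380; N(φ) = a/√(1−e²sin²φ) = 6383722.145 m.
X = (N+h)·cosφ·cosλ = 4676679.878 m; Y = (N+h)·cosφ·sinλ = 2871883.274 m; Z = (N(1−e²)+h)·sinφ = 3241951.235 m.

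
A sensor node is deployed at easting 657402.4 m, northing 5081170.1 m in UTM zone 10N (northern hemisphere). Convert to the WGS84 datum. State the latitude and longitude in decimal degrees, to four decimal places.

Zone 10N: λ₀ = -123°, k₀ = 0.9996, false easting 500000 m.
Meridian distance M = (N − FN)/k₀ = 5083203.4 m.
Inverse transverse Mercator on WGS84 gives φ = 45.86610022°, λ = -120.97209977°.

lat 45.8661°, lon -120.9721°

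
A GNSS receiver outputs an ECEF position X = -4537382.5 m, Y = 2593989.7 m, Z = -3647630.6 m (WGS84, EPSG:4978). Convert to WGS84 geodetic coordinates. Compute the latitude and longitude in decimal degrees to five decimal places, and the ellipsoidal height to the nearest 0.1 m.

lat -35.09220°, lon 150.24370°, h 2416.9 m

λ = atan2(Y, X) = 150.24369983°; p = √(X²+Y²) = 5226530.6 m.
Bowring's method on WGS84 (a = 6378137 m, b = 6356752.314 m) gives φ = -35.09220030°, h = 2416.875 m.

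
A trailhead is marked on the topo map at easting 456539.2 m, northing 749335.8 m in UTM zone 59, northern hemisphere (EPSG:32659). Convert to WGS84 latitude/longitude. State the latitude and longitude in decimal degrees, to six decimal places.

Zone 59N: λ₀ = 171°, k₀ = 0.9996, false easting 500000 m.
Meridian distance M = (N − FN)/k₀ = 749635.7 m.
Inverse transverse Mercator on WGS84 gives φ = 6.77899997°, λ = 170.60670036°.

lat 6.779000°, lon 170.606700°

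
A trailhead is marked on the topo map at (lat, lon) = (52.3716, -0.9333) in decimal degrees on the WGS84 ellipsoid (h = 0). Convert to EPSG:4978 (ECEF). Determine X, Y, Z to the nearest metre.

WGS84: a = 6378137 m, e² = 0.006694380; N(φ) = a/√(1−e²sin²φ) = 6391570.240 m.
X = (N+h)·cosφ·cosλ = 3901777.571 m; Y = (N+h)·cosφ·sinλ = -63562.293 m; Z = (N(1−e²)+h)·sinφ = 5028154.036 m.

X 3901778 m, Y -63562 m, Z 5028154 m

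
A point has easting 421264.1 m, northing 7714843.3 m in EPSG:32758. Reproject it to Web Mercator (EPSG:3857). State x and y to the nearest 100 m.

Unproject from UTM 58S (λ₀ = 165°) → φ = -20.66410014°, λ = 164.24410030°.
Web Mercator (R = 6378137 m): x = 18283569.611 m, y = -2351870.890 m.

x 18283600 m, y -2351900 m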